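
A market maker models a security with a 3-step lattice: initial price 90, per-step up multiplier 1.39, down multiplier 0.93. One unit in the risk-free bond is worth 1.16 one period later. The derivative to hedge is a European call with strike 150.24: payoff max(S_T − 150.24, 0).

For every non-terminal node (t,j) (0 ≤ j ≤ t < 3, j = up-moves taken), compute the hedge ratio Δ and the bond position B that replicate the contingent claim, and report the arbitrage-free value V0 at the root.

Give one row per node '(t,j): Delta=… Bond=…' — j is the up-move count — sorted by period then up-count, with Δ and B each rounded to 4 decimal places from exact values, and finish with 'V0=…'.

Risk-neutral probability p* = (R−d)/(u−d) = (1.16−0.93)/(1.39−0.93) = 0.5000.
Terminal payoffs: V(3,0)=0.0000, V(3,1)=0.0000, V(3,2)=11.4768, V(3,3)=91.4657
(2,0): S=77.8410. Δ = (V_up−V_dn)/(S_up−S_dn) = (0.0000−0.0000)/(108.1990−72.3921) = 0.0000. V = [p*·0.0000 + (1−p*)·0.0000]/1.16 = 0.0000. B = V − Δ·S = 0.0000.
(2,1): S=116.3430. Δ = (V_up−V_dn)/(S_up−S_dn) = (11.4768−0.0000)/(161.7168−108.1990) = 0.2144. V = [p*·11.4768 + (1−p*)·0.0000]/1.16 = 4.9469. B = V − Δ·S = -20.0026.
(2,2): S=173.8890. Δ = (V_up−V_dn)/(S_up−S_dn) = (91.4657−11.4768)/(241.7057−161.7168) = 1.0000. V = [p*·91.4657 + (1−p*)·11.4768]/1.16 = 44.3718. B = V − Δ·S = -129.5172.
(1,0): S=83.7000. Δ = (V_up−V_dn)/(S_up−S_dn) = (4.9469−0.0000)/(116.3430−77.8410) = 0.1285. V = [p*·4.9469 + (1−p*)·0.0000]/1.16 = 2.1323. B = V − Δ·S = -8.6218.
(1,1): S=125.1000. Δ = (V_up−V_dn)/(S_up−S_dn) = (44.3718−4.9469)/(173.8890−116.3430) = 0.6851. V = [p*·44.3718 + (1−p*)·4.9469]/1.16 = 21.2580. B = V − Δ·S = -64.4482.
(0,0): S=90.0000. Δ = (V_up−V_dn)/(S_up−S_dn) = (21.2580−2.1323)/(125.1000−83.7000) = 0.4620. V = [p*·21.2580 + (1−p*)·2.1323]/1.16 = 10.0820. B = V − Δ·S = -31.4957.
Each (Δ,B) replicates both successor values, so the strategy is self-financing and V0 is arbitrage-free.

(0,0): Delta=0.4620 Bond=-31.4957
(1,0): Delta=0.1285 Bond=-8.6218
(1,1): Delta=0.6851 Bond=-64.4482
(2,0): Delta=0.0000 Bond=0.0000
(2,1): Delta=0.2144 Bond=-20.0026
(2,2): Delta=1.0000 Bond=-129.5172
V0=10.0820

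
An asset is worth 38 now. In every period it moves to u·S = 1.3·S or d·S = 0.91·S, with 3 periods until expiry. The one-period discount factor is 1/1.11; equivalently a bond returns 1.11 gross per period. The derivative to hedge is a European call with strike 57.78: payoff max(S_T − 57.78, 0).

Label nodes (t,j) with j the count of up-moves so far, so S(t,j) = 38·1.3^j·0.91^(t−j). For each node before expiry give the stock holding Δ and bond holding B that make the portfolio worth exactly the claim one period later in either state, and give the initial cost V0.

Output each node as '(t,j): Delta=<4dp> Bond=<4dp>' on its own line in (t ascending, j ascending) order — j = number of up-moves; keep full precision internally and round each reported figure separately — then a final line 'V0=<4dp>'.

Since d<R<u, set p* = (R−d)/(u−d) = 0.5128; price each node as the discounted p*-expectation of its children.
Payoff layer (t=3): V(3,0)=0.0000, V(3,1)=0.0000, V(3,2)=0.6602, V(3,3)=25.7060
Node (2,0) S=31.4678: V=(p*·0.0000+(1−p*)·0.0000)/1.11=0.0000; Δ=(0.0000−0.0000)/(40.9081−28.6357)=0.0000; B=V−Δ·S=0.0000
Node (2,1) S=44.9540: V=(p*·0.6602+(1−p*)·0.0000)/1.11=0.3050; Δ=(0.6602−0.0000)/(58.4402−40.9081)=0.0377; B=V−Δ·S=-1.3878
Node (2,2) S=64.2200: V=(p*·25.7060+(1−p*)·0.6602)/1.11=12.1659; Δ=(25.7060−0.6602)/(83.4860−58.4402)=1.0000; B=V−Δ·S=-52.0541
Node (1,0) S=34.5800: V=(p*·0.3050+(1−p*)·0.0000)/1.11=0.1409; Δ=(0.3050−0.0000)/(44.9540−31.4678)=0.0226; B=V−Δ·S=-0.6412
Node (1,1) S=49.4000: V=(p*·12.1659+(1−p*)·0.3050)/1.11=5.7545; Δ=(12.1659−0.3050)/(64.2200−44.9540)=0.6156; B=V−Δ·S=-24.6581
Node (0,0) S=38.0000: V=(p*·5.7545+(1−p*)·0.1409)/1.11=2.7204; Δ=(5.7545−0.1409)/(49.4000−34.5800)=0.3788; B=V−Δ·S=-11.6735
Each (Δ,B) replicates both successor values, so the strategy is self-financing and V0 is arbitrage-free.

(0,0): Delta=0.3788 Bond=-11.6735
(1,0): Delta=0.0226 Bond=-0.6412
(1,1): Delta=0.6156 Bond=-24.6581
(2,0): Delta=0.0000 Bond=0.0000
(2,1): Delta=0.0377 Bond=-1.3878
(2,2): Delta=1.0000 Bond=-52.0541
V0=2.7204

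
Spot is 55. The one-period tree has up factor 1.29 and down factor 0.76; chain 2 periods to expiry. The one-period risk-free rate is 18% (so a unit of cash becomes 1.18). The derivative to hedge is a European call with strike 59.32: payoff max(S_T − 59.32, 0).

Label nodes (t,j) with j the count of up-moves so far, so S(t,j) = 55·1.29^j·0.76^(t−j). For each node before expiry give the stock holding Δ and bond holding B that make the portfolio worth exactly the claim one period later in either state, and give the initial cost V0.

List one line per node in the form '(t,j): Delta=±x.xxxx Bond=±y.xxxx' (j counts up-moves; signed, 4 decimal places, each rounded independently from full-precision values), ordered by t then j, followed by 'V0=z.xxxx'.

(0,0): Delta=0.7420 Bond=-26.2831
(1,0): Delta=0.0000 Bond=0.0000
(1,1): Delta=0.8564 Bond=-39.1368
V0=14.5249

No-arbitrage ⇒ martingale measure with p* = (R−d)/(u−d) = 0.7925.
At expiry t=2: V(2,0)=0.0000, V(2,1)=0.0000, V(2,2)=32.2055
Node (1,0) S=41.8000: V=(p*·0.0000+(1−p*)·0.0000)/1.18=0.0000; Δ=(0.0000−0.0000)/(53.9220−31.7680)=0.0000; B=V−Δ·S=0.0000
Node (1,1) S=70.9500: V=(p*·32.2055+(1−p*)·0.0000)/1.18=21.6283; Δ=(32.2055−0.0000)/(91.5255−53.9220)=0.8564; B=V−Δ·S=-39.1368
Node (0,0) S=55.0000: V=(p*·21.6283+(1−p*)·0.0000)/1.18=14.5249; Δ=(21.6283−0.0000)/(70.9500−41.8000)=0.7420; B=V−Δ·S=-26.2831
Each (Δ,B) replicates both successor values, so the strategy is self-financing and V0 is arbitrage-free.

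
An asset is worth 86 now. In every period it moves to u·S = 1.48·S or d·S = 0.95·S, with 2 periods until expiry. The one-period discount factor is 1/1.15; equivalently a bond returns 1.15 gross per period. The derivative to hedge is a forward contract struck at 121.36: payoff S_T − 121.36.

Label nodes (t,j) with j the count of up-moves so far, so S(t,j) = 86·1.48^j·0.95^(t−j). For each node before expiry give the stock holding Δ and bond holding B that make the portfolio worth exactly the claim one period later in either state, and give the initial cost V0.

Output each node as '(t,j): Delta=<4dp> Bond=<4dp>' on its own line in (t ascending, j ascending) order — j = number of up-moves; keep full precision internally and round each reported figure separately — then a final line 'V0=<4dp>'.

Risk-neutral probability p* = (R−d)/(u−d) = (1.15−0.95)/(1.48−0.95) = 0.3774.
Terminal payoffs: V(2,0)=-43.7450, V(2,1)=-0.4440, V(2,2)=67.0144
(1,0): S=81.7000. Δ = (V_up−V_dn)/(S_up−S_dn) = (-0.4440−-43.7450)/(120.9160−77.6150) = 1.0000. V = [p*·-0.4440 + (1−p*)·-43.7450]/1.15 = -23.8304. B = V − Δ·S = -105.5304.
(1,1): S=127.2800. Δ = (V_up−V_dn)/(S_up−S_dn) = (67.0144−-0.4440)/(188.3744−120.9160) = 1.0000. V = [p*·67.0144 + (1−p*)·-0.4440]/1.15 = 21.7496. B = V − Δ·S = -105.5304.
(0,0): S=86.0000. Δ = (V_up−V_dn)/(S_up−S_dn) = (21.7496−-23.8304)/(127.2800−81.7000) = 1.0000. V = [p*·21.7496 + (1−p*)·-23.8304]/1.15 = -5.7656. B = V − Δ·S = -91.7656.
Check: Δ(0,0)·S0 + B(0,0) = -5.7656 = V0.

(0,0): Delta=1.0000 Bond=-91.7656
(1,0): Delta=1.0000 Bond=-105.5304
(1,1): Delta=1.0000 Bond=-105.5304
V0=-5.7656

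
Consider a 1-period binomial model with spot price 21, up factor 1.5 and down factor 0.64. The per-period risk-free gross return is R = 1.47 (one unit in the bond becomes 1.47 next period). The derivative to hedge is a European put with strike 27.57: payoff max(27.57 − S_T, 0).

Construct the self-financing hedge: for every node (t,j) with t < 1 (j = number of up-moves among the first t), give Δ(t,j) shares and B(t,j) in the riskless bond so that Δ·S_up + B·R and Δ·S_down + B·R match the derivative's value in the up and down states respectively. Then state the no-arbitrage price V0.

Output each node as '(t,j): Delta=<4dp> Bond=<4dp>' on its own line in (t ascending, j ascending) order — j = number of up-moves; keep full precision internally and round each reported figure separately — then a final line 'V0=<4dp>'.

(0,0): Delta=-0.7824 Bond=16.7655
V0=0.3353

Risk-neutral probability p* = (R−d)/(u−d) = (1.47−0.64)/(1.5−0.64) = 0.9651.
Terminal values V(1,·): V(1,0)=14.1300, V(1,1)=0.0000
(0,0): S=21.0000. Δ = (V_up−V_dn)/(S_up−S_dn) = (0.0000−14.1300)/(31.5000−13.4400) = -0.7824. V = [p*·0.0000 + (1−p*)·14.1300]/1.47 = 0.3353. B = V − Δ·S = 16.7655.
The time-0 hedge costs 0.3353, which is the no-arbitrage price.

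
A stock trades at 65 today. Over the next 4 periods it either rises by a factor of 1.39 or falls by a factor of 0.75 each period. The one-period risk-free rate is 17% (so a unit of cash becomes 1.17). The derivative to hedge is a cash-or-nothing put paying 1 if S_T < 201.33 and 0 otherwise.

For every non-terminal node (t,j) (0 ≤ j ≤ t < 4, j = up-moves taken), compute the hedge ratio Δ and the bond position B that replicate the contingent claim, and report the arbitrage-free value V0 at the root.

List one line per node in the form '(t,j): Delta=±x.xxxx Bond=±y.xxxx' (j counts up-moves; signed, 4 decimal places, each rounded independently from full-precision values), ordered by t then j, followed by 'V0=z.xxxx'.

The replicating-portfolio and risk-neutral prices coincide; use p* = (1.17−0.75)/(1.39−0.75) = 0.6562 for the latter.
Terminal payoffs: V(4,0)=1.0000, V(4,1)=1.0000, V(4,2)=1.0000, V(4,3)=1.0000, V(4,4)=0.0000
  t=3,j=0: stock 27.4219 → up 38.1164 (V=1.0000), down 20.5664 (V=1.0000). Price 0.8547; hedge Δ=0.0000, bond B=0.8547.
  t=3,j=1: stock 50.8219 → up 70.6424 (V=1.0000), down 38.1164 (V=1.0000). Price 0.8547; hedge Δ=0.0000, bond B=0.8547.
  t=3,j=2: stock 94.1899 → up 130.9239 (V=1.0000), down 70.6424 (V=1.0000). Price 0.8547; hedge Δ=0.0000, bond B=0.8547.
  t=3,j=3: stock 174.5652 → up 242.6457 (V=0.0000), down 130.9239 (V=1.0000). Price 0.2938; hedge Δ=-0.0090, bond B=1.8563.
  t=2,j=0: stock 36.5625 → up 50.8219 (V=0.8547), down 27.4219 (V=0.8547). Price 0.7305; hedge Δ=0.0000, bond B=0.7305.
  t=2,j=1: stock 67.7625 → up 94.1899 (V=0.8547), down 50.8219 (V=0.8547). Price 0.7305; hedge Δ=0.0000, bond B=0.7305.
  t=2,j=2: stock 125.5865 → up 174.5652 (V=0.2938), down 94.1899 (V=0.8547). Price 0.4159; hedge Δ=-0.0070, bond B=1.2923.
  t=1,j=0: stock 48.7500 → up 67.7625 (V=0.7305), down 36.5625 (V=0.7305). Price 0.6244; hedge Δ=0.0000, bond B=0.6244.
  t=1,j=1: stock 90.3500 → up 125.5865 (V=0.4159), down 67.7625 (V=0.7305). Price 0.4479; hedge Δ=-0.0054, bond B=0.9395.
  t=0,j=0: stock 65.0000 → up 90.3500 (V=0.4479), down 48.7500 (V=0.6244). Price 0.4347; hedge Δ=-0.0042, bond B=0.7104.
Check: Δ(0,0)·S0 + B(0,0) = 0.4347 = V0.

(0,0): Delta=-0.0042 Bond=0.7104
(1,0): Delta=0.0000 Bond=0.6244
(1,1): Delta=-0.0054 Bond=0.9395
(2,0): Delta=0.0000 Bond=0.7305
(2,1): Delta=0.0000 Bond=0.7305
(2,2): Delta=-0.0070 Bond=1.2923
(3,0): Delta=0.0000 Bond=0.8547
(3,1): Delta=0.0000 Bond=0.8547
(3,2): Delta=0.0000 Bond=0.8547
(3,3): Delta=-0.0090 Bond=1.8563
V0=0.4347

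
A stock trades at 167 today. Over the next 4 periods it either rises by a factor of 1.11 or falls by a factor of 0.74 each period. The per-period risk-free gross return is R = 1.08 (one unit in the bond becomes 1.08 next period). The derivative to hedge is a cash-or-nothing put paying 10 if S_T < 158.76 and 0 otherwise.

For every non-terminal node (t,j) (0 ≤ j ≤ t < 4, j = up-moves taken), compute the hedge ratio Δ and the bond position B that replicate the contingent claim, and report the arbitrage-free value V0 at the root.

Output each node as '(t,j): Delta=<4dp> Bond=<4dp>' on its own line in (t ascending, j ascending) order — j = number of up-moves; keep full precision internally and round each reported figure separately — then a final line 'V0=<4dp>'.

(0,0): Delta=-0.0264 Bond=4.6663
(1,0): Delta=-0.1583 Bond=21.3448
(1,1): Delta=-0.0186 Bond=3.6009
(2,0): Delta=0.0000 Bond=8.5734
(2,1): Delta=-0.1676 Bond=24.3299
(2,2): Delta=-0.0099 Bond=2.0854
(3,0): Delta=0.0000 Bond=9.2593
(3,1): Delta=0.0000 Bond=9.2593
(3,2): Delta=-0.1775 Bond=27.7778
(3,3): Delta=0.0000 Bond=0.0000
V0=0.2595

Risk-neutral probability p* = (R−d)/(u−d) = (1.08−0.74)/(1.11−0.74) = 0.9189.
Terminal values V(4,·): V(4,0)=10.0000, V(4,1)=10.0000, V(4,2)=10.0000, V(4,3)=0.0000, V(4,4)=0.0000
  t=3,j=0: stock 67.6724 → up 75.1164 (V=10.0000), down 50.0776 (V=10.0000). Price 9.2593; hedge Δ=0.0000, bond B=9.2593.
  t=3,j=1: stock 101.5086 → up 112.6746 (V=10.0000), down 75.1164 (V=10.0000). Price 9.2593; hedge Δ=0.0000, bond B=9.2593.
  t=3,j=2: stock 152.2629 → up 169.0118 (V=0.0000), down 112.6746 (V=10.0000). Price 0.7508; hedge Δ=-0.1775, bond B=27.7778.
  t=3,j=3: stock 228.3944 → up 253.5178 (V=0.0000), down 169.0118 (V=0.0000). Price 0.0000; hedge Δ=0.0000, bond B=0.0000.
  t=2,j=0: stock 91.4492 → up 101.5086 (V=9.2593), down 67.6724 (V=9.2593). Price 8.5734; hedge Δ=0.0000, bond B=8.5734.
  t=2,j=1: stock 137.1738 → up 152.2629 (V=0.7508), down 101.5086 (V=9.2593). Price 1.3339; hedge Δ=-0.1676, bond B=24.3299.
  t=2,j=2: stock 205.7607 → up 228.3944 (V=0.0000), down 152.2629 (V=0.7508). Price 0.0564; hedge Δ=-0.0099, bond B=2.0854.
  t=1,j=0: stock 123.5800 → up 137.1738 (V=1.3339), down 91.4492 (V=8.5734). Price 1.7786; hedge Δ=-0.1583, bond B=21.3448.
  t=1,j=1: stock 185.3700 → up 205.7607 (V=0.0564), down 137.1738 (V=1.3339). Price 0.1481; hedge Δ=-0.0186, bond B=3.6009.
  t=0,j=0: stock 167.0000 → up 185.3700 (V=0.1481), down 123.5800 (V=1.7786). Price 0.2595; hedge Δ=-0.0264, bond B=4.6663.
Self-financing check: at every node Δ·S+B equals the discounted successor values.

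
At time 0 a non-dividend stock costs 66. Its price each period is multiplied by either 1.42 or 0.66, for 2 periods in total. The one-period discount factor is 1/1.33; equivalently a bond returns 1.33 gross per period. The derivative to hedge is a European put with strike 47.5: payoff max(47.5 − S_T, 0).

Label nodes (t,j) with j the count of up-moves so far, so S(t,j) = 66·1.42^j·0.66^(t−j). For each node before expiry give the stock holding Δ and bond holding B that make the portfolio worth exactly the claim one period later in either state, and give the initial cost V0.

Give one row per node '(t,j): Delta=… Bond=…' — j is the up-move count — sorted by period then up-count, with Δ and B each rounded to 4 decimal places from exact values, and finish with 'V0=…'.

(0,0): Delta=-0.0333 Bond=2.3454
(1,0): Delta=-0.5664 Bond=26.3411
(1,1): Delta=0.0000 Bond=0.0000
V0=0.1487

No-arbitrage ⇒ martingale measure with p* = (R−d)/(u−d) = 0.8816.
Payoff layer (t=2): V(2,0)=18.7504, V(2,1)=0.0000, V(2,2)=0.0000
  t=1,j=0: stock 43.5600 → up 61.8552 (V=0.0000), down 28.7496 (V=18.7504). Price 1.6695; hedge Δ=-0.5664, bond B=26.3411.
  t=1,j=1: stock 93.7200 → up 133.0824 (V=0.0000), down 61.8552 (V=0.0000). Price 0.0000; hedge Δ=0.0000, bond B=0.0000.
  t=0,j=0: stock 66.0000 → up 93.7200 (V=0.0000), down 43.5600 (V=1.6695). Price 0.1487; hedge Δ=-0.0333, bond B=2.3454.
Each (Δ,B) replicates both successor values, so the strategy is self-financing and V0 is arbitrage-free.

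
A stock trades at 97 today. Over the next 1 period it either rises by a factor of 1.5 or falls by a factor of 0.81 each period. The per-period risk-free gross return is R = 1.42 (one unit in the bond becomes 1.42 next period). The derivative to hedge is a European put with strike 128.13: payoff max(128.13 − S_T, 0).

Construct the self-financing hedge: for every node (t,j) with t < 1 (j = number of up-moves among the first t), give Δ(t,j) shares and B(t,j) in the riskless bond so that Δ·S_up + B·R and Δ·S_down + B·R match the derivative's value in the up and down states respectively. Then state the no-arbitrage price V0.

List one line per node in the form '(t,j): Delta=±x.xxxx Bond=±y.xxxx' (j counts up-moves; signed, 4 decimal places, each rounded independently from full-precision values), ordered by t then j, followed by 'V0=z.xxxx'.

Risk-neutral probability p* = (R−d)/(u−d) = (1.42−0.81)/(1.5−0.81) = 0.8841.
Terminal values V(1,·): V(1,0)=49.5600, V(1,1)=0.0000
(0,0): S=97.0000. Δ = (V_up−V_dn)/(S_up−S_dn) = (0.0000−49.5600)/(145.5000−78.5700) = -0.7405. V = [p*·0.0000 + (1−p*)·49.5600]/1.42 = 4.0465. B = V − Δ·S = 75.8726.
The time-0 hedge costs 4.0465, which is the no-arbitrage price.

(0,0): Delta=-0.7405 Bond=75.8726
V0=4.0465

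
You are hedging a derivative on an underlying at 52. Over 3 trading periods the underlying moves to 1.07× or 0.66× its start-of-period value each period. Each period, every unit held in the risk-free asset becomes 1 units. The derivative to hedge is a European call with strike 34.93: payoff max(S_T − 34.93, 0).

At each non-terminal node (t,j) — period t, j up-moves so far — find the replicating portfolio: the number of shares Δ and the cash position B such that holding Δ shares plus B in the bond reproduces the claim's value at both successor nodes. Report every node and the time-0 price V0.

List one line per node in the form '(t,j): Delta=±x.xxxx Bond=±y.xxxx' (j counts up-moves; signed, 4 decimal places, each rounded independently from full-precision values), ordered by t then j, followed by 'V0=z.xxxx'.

(0,0): Delta=0.8453 Bond=-26.0096
(1,0): Delta=0.2571 Bond=-5.8242
(1,1): Delta=0.9200 Bond=-30.1654
(2,0): Delta=0.0000 Bond=0.0000
(2,1): Delta=0.2898 Bond=-7.0233
(2,2): Delta=1.0000 Bond=-34.9300
V0=17.9449

Under the risk-neutral measure, an up-move has probability p* = (R−d)/(u−d) = 0.8293 and values discount at R = 1.
At expiry t=3: V(3,0)=0.0000, V(3,1)=0.0000, V(3,2)=4.3630, V(3,3)=28.7722
Node (2,0) S=22.6512: V=(p*·0.0000+(1−p*)·0.0000)/1=0.0000; Δ=(0.0000−0.0000)/(24.2368−14.9498)=0.0000; B=V−Δ·S=0.0000
Node (2,1) S=36.7224: V=(p*·4.3630+(1−p*)·0.0000)/1=3.6181; Δ=(4.3630−0.0000)/(39.2930−24.2368)=0.2898; B=V−Δ·S=-7.0233
Node (2,2) S=59.5348: V=(p*·28.7722+(1−p*)·4.3630)/1=24.6048; Δ=(28.7722−4.3630)/(63.7022−39.2930)=1.0000; B=V−Δ·S=-34.9300
Node (1,0) S=34.3200: V=(p*·3.6181+(1−p*)·0.0000)/1=3.0004; Δ=(3.6181−0.0000)/(36.7224−22.6512)=0.2571; B=V−Δ·S=-5.8242
Node (1,1) S=55.6400: V=(p*·24.6048+(1−p*)·3.6181)/1=21.0217; Δ=(24.6048−3.6181)/(59.5348−36.7224)=0.9200; B=V−Δ·S=-30.1654
Node (0,0) S=52.0000: V=(p*·21.0217+(1−p*)·3.0004)/1=17.9449; Δ=(21.0217−3.0004)/(55.6400−34.3200)=0.8453; B=V−Δ·S=-26.0096
Check: Δ(0,0)·S0 + B(0,0) = 17.9449 = V0.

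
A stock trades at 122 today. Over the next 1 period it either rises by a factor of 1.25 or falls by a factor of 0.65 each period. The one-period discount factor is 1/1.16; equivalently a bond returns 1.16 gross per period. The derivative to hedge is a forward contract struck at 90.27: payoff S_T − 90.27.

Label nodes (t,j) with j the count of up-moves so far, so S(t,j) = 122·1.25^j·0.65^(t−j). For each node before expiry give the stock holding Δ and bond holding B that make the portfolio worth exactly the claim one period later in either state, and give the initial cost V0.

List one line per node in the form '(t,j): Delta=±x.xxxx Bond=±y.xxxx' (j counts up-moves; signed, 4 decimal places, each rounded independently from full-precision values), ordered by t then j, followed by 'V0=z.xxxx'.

The replicating-portfolio and risk-neutral prices coincide; use p* = (1.16−0.65)/(1.25−0.65) = 0.8500 for the latter.
Terminal payoffs: V(1,0)=-10.9700, V(1,1)=62.2300
Node (0,0) S=122.0000: V=(p*·62.2300+(1−p*)·-10.9700)/1.16=44.1810; Δ=(62.2300−-10.9700)/(152.5000−79.3000)=1.0000; B=V−Δ·S=-77.8190
Root portfolio cost Δ·122+B reproduces V0=44.1810.

(0,0): Delta=1.0000 Bond=-77.8190
V0=44.1810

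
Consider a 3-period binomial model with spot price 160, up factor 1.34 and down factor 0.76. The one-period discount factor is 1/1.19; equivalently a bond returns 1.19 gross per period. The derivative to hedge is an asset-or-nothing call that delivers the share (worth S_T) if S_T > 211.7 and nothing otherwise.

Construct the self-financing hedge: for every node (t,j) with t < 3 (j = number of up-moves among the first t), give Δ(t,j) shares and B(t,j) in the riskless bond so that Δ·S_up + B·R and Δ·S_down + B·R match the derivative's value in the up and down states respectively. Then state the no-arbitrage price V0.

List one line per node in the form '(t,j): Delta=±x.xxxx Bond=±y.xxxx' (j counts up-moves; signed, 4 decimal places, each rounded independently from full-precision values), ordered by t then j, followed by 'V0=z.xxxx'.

Under the risk-neutral measure, an up-move has probability p* = (R−d)/(u−d) = 0.7414 and values discount at R = 1.19.
At expiry t=3: V(3,0)=0.0000, V(3,1)=0.0000, V(3,2)=218.3450, V(3,3)=384.9766
  t=2,j=0: stock 92.4160 → up 123.8374 (V=0.0000), down 70.2362 (V=0.0000). Price 0.0000; hedge Δ=0.0000, bond B=0.0000.
  t=2,j=1: stock 162.9440 → up 218.3450 (V=218.3450), down 123.8374 (V=0.0000). Price 136.0306; hedge Δ=2.3103, bond B=-240.4262.
  t=2,j=2: stock 287.2960 → up 384.9766 (V=384.9766), down 218.3450 (V=218.3450). Price 287.2960; hedge Δ=1.0000, bond B=0.0000.
  t=1,j=0: stock 121.6000 → up 162.9440 (V=136.0306), down 92.4160 (V=0.0000). Price 84.7481; hedge Δ=1.9287, bond B=-149.7874.
  t=1,j=1: stock 214.4000 → up 287.2960 (V=287.2960), down 162.9440 (V=136.0306). Price 208.5510; hedge Δ=1.2164, bond B=-52.2514.
  t=0,j=0: stock 160.0000 → up 214.4000 (V=208.5510), down 121.6000 (V=84.7481). Price 148.3470; hedge Δ=1.3341, bond B=-65.1061.
Root portfolio cost Δ·160+B reproduces V0=148.3470.

(0,0): Delta=1.3341 Bond=-65.1061
(1,0): Delta=1.9287 Bond=-149.7874
(1,1): Delta=1.2164 Bond=-52.2514
(2,0): Delta=0.0000 Bond=0.0000
(2,1): Delta=2.3103 Bond=-240.4262
(2,2): Delta=1.0000 Bond=0.0000
V0=148.3470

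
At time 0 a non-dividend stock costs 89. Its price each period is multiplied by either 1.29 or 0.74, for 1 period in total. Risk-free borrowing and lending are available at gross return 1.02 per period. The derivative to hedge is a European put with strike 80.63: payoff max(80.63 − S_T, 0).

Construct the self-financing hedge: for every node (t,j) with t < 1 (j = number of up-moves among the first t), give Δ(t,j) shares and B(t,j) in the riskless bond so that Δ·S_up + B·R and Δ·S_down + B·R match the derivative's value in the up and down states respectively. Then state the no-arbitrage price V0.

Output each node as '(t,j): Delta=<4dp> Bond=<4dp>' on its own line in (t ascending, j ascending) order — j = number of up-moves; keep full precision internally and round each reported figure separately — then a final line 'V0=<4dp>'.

(0,0): Delta=-0.3017 Bond=33.9631
V0=7.1086

No-arbitrage ⇒ martingale measure with p* = (R−d)/(u−d) = 0.5091.
Payoff layer (t=1): V(1,0)=14.7700, V(1,1)=0.0000
(0,0): S=89.0000. Δ = (V_up−V_dn)/(S_up−S_dn) = (0.0000−14.7700)/(114.8100−65.8600) = -0.3017. V = [p*·0.0000 + (1−p*)·14.7700]/1.02 = 7.1086. B = V − Δ·S = 33.9631.
Check: Δ(0,0)·S0 + B(0,0) = 7.1086 = V0.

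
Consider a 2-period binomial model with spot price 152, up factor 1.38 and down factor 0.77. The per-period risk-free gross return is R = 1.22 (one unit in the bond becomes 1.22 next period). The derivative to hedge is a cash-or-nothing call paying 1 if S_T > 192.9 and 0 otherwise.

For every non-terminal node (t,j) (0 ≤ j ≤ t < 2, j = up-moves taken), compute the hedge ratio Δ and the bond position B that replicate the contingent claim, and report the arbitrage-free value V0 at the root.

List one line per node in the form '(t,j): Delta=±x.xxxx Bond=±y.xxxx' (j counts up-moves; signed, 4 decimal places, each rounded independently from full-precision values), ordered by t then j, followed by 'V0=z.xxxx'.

Risk-neutral probability p* = (R−d)/(u−d) = (1.22−0.77)/(1.38−0.77) = 0.7377.
Terminal values V(2,·): V(2,0)=0.0000, V(2,1)=0.0000, V(2,2)=1.0000
Node (1,0) S=117.0400: V=(p*·0.0000+(1−p*)·0.0000)/1.22=0.0000; Δ=(0.0000−0.0000)/(161.5152−90.1208)=0.0000; B=V−Δ·S=0.0000
Node (1,1) S=209.7600: V=(p*·1.0000+(1−p*)·0.0000)/1.22=0.6047; Δ=(1.0000−0.0000)/(289.4688−161.5152)=0.0078; B=V−Δ·S=-1.0347
Node (0,0) S=152.0000: V=(p*·0.6047+(1−p*)·0.0000)/1.22=0.3656; Δ=(0.6047−0.0000)/(209.7600−117.0400)=0.0065; B=V−Δ·S=-0.6256
Root portfolio cost Δ·152+B reproduces V0=0.3656.

(0,0): Delta=0.0065 Bond=-0.6256
(1,0): Delta=0.0000 Bond=0.0000
(1,1): Delta=0.0078 Bond=-1.0347
V0=0.3656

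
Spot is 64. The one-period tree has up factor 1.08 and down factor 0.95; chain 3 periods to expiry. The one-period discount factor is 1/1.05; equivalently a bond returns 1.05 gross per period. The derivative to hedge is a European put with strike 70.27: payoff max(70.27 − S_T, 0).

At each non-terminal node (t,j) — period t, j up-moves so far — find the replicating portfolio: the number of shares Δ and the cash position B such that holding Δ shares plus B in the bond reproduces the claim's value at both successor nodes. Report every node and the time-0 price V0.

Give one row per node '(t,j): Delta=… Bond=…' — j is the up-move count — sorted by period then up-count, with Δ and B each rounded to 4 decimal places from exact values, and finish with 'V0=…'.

Under the risk-neutral measure, an up-move has probability p* = (R−d)/(u−d) = 0.7692 and values discount at R = 1.05.
Payoff layer (t=3): V(3,0)=15.3980, V(3,1)=7.8892, V(3,2)=0.0000, V(3,3)=0.0000
  t=2,j=0: stock 57.7600 → up 62.3808 (V=7.8892), down 54.8720 (V=15.3980). Price 9.1638; hedge Δ=-1.0000, bond B=66.9238.
  t=2,j=1: stock 65.6640 → up 70.9171 (V=0.0000), down 62.3808 (V=7.8892). Price 1.7339; hedge Δ=-0.9242, bond B=62.4200.
  t=2,j=2: stock 74.6496 → up 80.6216 (V=0.0000), down 70.9171 (V=0.0000). Price 0.0000; hedge Δ=0.0000, bond B=0.0000.
  t=1,j=0: stock 60.8000 → up 65.6640 (V=1.7339), down 57.7600 (V=9.1638). Price 3.2843; hedge Δ=-0.9400, bond B=60.4375.
  t=1,j=1: stock 69.1200 → up 74.6496 (V=0.0000), down 65.6640 (V=1.7339). Price 0.3811; hedge Δ=-0.1930, bond B=13.7187.
  t=0,j=0: stock 64.0000 → up 69.1200 (V=0.3811), down 60.8000 (V=3.2843). Price 1.0010; hedge Δ=-0.3489, bond B=23.3333.
Check: Δ(0,0)·S0 + B(0,0) = 1.0010 = V0.

(0,0): Delta=-0.3489 Bond=23.3333
(1,0): Delta=-0.9400 Bond=60.4375
(1,1): Delta=-0.1930 Bond=13.7187
(2,0): Delta=-1.0000 Bond=66.9238
(2,1): Delta=-0.9242 Bond=62.4200
(2,2): Delta=0.0000 Bond=0.0000
V0=1.0010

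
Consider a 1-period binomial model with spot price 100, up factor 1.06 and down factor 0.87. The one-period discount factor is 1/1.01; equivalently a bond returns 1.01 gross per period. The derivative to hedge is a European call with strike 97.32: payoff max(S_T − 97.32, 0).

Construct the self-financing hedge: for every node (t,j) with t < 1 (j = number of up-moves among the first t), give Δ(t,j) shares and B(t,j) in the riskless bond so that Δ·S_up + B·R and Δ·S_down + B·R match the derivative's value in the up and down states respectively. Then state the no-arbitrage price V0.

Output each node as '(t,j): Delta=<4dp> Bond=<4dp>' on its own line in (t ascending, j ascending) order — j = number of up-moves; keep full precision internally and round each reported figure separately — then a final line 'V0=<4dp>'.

(0,0): Delta=0.4568 Bond=-39.3517
V0=6.3325

No-arbitrage ⇒ martingale measure with p* = (R−d)/(u−d) = 0.7368.
Terminal values V(1,·): V(1,0)=0.0000, V(1,1)=8.6800
Node (0,0) S=100.0000: V=(p*·8.6800+(1−p*)·0.0000)/1.01=6.3325; Δ=(8.6800−0.0000)/(106.0000−87.0000)=0.4568; B=V−Δ·S=-39.3517
Self-financing check: at every node Δ·S+B equals the discounted successor values.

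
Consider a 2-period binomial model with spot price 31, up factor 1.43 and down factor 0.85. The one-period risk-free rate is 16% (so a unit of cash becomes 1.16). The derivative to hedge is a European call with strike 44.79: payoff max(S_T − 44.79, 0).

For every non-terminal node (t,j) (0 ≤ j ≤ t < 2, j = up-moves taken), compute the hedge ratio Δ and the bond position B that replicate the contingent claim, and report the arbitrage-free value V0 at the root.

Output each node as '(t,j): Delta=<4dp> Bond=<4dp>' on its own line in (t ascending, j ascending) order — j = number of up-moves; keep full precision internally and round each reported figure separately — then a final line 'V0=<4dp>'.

(0,0): Delta=0.4767 Bond=-10.8284
(1,0): Delta=0.0000 Bond=0.0000
(1,1): Delta=0.7235 Bond=-23.5012
V0=3.9492

Risk-neutral probability p* = (R−d)/(u−d) = (1.16−0.85)/(1.43−0.85) = 0.5345.
Terminal payoffs: V(2,0)=0.0000, V(2,1)=0.0000, V(2,2)=18.6019
  t=1,j=0: stock 26.3500 → up 37.6805 (V=0.0000), down 22.3975 (V=0.0000). Price 0.0000; hedge Δ=0.0000, bond B=0.0000.
  t=1,j=1: stock 44.3300 → up 63.3919 (V=18.6019), down 37.6805 (V=0.0000). Price 8.5710; hedge Δ=0.7235, bond B=-23.5012.
  t=0,j=0: stock 31.0000 → up 44.3300 (V=8.5710), down 26.3500 (V=0.0000). Price 3.9492; hedge Δ=0.4767, bond B=-10.8284.
Check: Δ(0,0)·S0 + B(0,0) = 3.9492 = V0.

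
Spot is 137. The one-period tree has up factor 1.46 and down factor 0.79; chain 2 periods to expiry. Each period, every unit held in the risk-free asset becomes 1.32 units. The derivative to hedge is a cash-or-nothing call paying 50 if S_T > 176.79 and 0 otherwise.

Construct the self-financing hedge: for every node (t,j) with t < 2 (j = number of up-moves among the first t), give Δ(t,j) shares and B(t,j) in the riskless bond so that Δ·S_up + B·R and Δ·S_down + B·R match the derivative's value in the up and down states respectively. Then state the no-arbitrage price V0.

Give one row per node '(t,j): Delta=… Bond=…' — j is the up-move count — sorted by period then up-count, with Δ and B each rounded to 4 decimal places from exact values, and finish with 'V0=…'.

No-arbitrage ⇒ martingale measure with p* = (R−d)/(u−d) = 0.7910.
Payoff layer (t=2): V(2,0)=0.0000, V(2,1)=0.0000, V(2,2)=50.0000
Node (1,0) S=108.2300: V=(p*·0.0000+(1−p*)·0.0000)/1.32=0.0000; Δ=(0.0000−0.0000)/(158.0158−85.5017)=0.0000; B=V−Δ·S=0.0000
Node (1,1) S=200.0200: V=(p*·50.0000+(1−p*)·0.0000)/1.32=29.9638; Δ=(50.0000−0.0000)/(292.0292−158.0158)=0.3731; B=V−Δ·S=-44.6630
Node (0,0) S=137.0000: V=(p*·29.9638+(1−p*)·0.0000)/1.32=17.9566; Δ=(29.9638−0.0000)/(200.0200−108.2300)=0.3264; B=V−Δ·S=-26.7655
The time-0 hedge costs 17.9566, which is the no-arbitrage price.

(0,0): Delta=0.3264 Bond=-26.7655
(1,0): Delta=0.0000 Bond=0.0000
(1,1): Delta=0.3731 Bond=-44.6630
V0=17.9566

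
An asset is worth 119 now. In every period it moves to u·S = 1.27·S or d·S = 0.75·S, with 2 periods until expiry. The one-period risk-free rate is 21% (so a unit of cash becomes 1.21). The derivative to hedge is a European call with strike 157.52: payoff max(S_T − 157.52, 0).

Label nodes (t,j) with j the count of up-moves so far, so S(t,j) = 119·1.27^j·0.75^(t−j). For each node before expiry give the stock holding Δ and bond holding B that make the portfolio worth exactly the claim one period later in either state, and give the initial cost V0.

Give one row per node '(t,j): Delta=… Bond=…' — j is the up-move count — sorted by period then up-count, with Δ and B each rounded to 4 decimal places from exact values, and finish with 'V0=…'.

(0,0): Delta=0.4066 Bond=-29.9910
(1,0): Delta=0.0000 Bond=0.0000
(1,1): Delta=0.4379 Bond=-41.0224
V0=18.3945

No-arbitrage ⇒ martingale measure with p* = (R−d)/(u−d) = 0.8846.
Terminal payoffs: V(2,0)=0.0000, V(2,1)=0.0000, V(2,2)=34.4151
  t=1,j=0: stock 89.2500 → up 113.3475 (V=0.0000), down 66.9375 (V=0.0000). Price 0.0000; hedge Δ=0.0000, bond B=0.0000.
  t=1,j=1: stock 151.1300 → up 191.9351 (V=34.4151), down 113.3475 (V=0.0000). Price 25.1604; hedge Δ=0.4379, bond B=-41.0224.
  t=0,j=0: stock 119.0000 → up 151.1300 (V=25.1604), down 89.2500 (V=0.0000). Price 18.3945; hedge Δ=0.4066, bond B=-29.9910.
Root portfolio cost Δ·119+B reproduces V0=18.3945.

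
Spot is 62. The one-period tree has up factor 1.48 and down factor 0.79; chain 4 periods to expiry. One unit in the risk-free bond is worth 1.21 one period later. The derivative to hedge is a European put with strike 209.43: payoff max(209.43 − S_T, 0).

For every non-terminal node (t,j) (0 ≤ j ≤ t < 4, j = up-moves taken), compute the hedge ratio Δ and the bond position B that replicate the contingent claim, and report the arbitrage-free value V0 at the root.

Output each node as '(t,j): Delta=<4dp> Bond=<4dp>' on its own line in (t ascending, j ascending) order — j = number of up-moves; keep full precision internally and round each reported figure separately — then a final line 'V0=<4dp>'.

No-arbitrage ⇒ martingale measure with p* = (R−d)/(u−d) = 0.6087.
Terminal payoffs: V(4,0)=185.2809, V(4,1)=164.1887, V(4,2)=124.6742, V(4,3)=50.6470, V(4,4)=0.0000
Node (3,0) S=30.5684: V=(p*·164.1887+(1−p*)·185.2809)/1.21=142.5142; Δ=(164.1887−185.2809)/(45.2413−24.1491)=-1.0000; B=V−Δ·S=173.0826
Node (3,1) S=57.2674: V=(p*·124.6742+(1−p*)·164.1887)/1.21=115.8152; Δ=(124.6742−164.1887)/(84.7558−45.2413)=-1.0000; B=V−Δ·S=173.0826
Node (3,2) S=107.2858: V=(p*·50.6470+(1−p*)·124.6742)/1.21=65.7969; Δ=(50.6470−124.6742)/(158.7830−84.7558)=-1.0000; B=V−Δ·S=173.0826
Node (3,3) S=200.9911: V=(p*·0.0000+(1−p*)·50.6470)/1.21=16.3788; Δ=(0.0000−50.6470)/(297.4668−158.7830)=-0.3652; B=V−Δ·S=89.7803
Node (2,0) S=38.6942: V=(p*·115.8152+(1−p*)·142.5142)/1.21=104.3493; Δ=(115.8152−142.5142)/(57.2674−30.5684)=-1.0000; B=V−Δ·S=143.0435
Node (2,1) S=72.4904: V=(p*·65.7969+(1−p*)·115.8152)/1.21=70.5531; Δ=(65.7969−115.8152)/(107.2858−57.2674)=-1.0000; B=V−Δ·S=143.0435
Node (2,2) S=135.8048: V=(p*·16.3788+(1−p*)·65.7969)/1.21=29.5176; Δ=(16.3788−65.7969)/(200.9911−107.2858)=-0.5274; B=V−Δ·S=101.1379
Node (1,0) S=48.9800: V=(p*·70.5531+(1−p*)·104.3493)/1.21=69.2378; Δ=(70.5531−104.3493)/(72.4904−38.6942)=-1.0000; B=V−Δ·S=118.2178
Node (1,1) S=91.7600: V=(p*·29.5176+(1−p*)·70.5531)/1.21=37.6653; Δ=(29.5176−70.5531)/(135.8048−72.4904)=-0.6481; B=V−Δ·S=97.1370
Node (0,0) S=62.0000: V=(p*·37.6653+(1−p*)·69.2378)/1.21=41.3386; Δ=(37.6653−69.2378)/(91.7600−48.9800)=-0.7380; B=V−Δ·S=87.0959
The time-0 hedge costs 41.3386, which is the no-arbitrage price.

(0,0): Delta=-0.7380 Bond=87.0959
(1,0): Delta=-1.0000 Bond=118.2178
(1,1): Delta=-0.6481 Bond=97.1370
(2,0): Delta=-1.0000 Bond=143.0435
(2,1): Delta=-1.0000 Bond=143.0435
(2,2): Delta=-0.5274 Bond=101.1379
(3,0): Delta=-1.0000 Bond=173.0826
(3,1): Delta=-1.0000 Bond=173.0826
(3,2): Delta=-1.0000 Bond=173.0826
(3,3): Delta=-0.3652 Bond=89.7803
V0=41.3386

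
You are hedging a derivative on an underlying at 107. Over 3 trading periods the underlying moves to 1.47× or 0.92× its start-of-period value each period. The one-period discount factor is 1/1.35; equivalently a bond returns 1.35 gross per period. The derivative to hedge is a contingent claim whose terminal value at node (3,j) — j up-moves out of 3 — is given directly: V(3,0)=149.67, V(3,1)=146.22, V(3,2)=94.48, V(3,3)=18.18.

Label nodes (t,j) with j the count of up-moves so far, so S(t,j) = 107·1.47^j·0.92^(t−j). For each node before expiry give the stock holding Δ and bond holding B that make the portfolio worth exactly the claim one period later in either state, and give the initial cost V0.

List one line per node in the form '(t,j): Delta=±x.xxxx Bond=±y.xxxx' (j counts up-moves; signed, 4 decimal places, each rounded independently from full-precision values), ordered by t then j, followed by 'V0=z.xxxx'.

(0,0): Delta=-0.6009 Bond=90.4624
(1,0): Delta=-0.5637 Bond=118.4613
(1,1): Delta=-0.6074 Bond=123.1465
(2,0): Delta=-0.0693 Bond=115.1414
(2,1): Delta=-0.6501 Bond=172.4199
(2,2): Delta=-0.6000 Bond=164.5253
V0=26.1618

No-arbitrage ⇒ martingale measure with p* = (R−d)/(u−d) = 0.7818.
Payoff layer (t=3): V(3,0)=149.6700, V(3,1)=146.2200, V(3,2)=94.4800, V(3,3)=18.1800
Node (2,0) S=90.5648: V=(p*·146.2200+(1−p*)·149.6700)/1.35=108.8687; Δ=(146.2200−149.6700)/(133.1303−83.3196)=-0.0693; B=V−Δ·S=115.1414
Node (2,1) S=144.7068: V=(p*·94.4800+(1−p*)·146.2200)/1.35=78.3472; Δ=(94.4800−146.2200)/(212.7190−133.1303)=-0.6501; B=V−Δ·S=172.4199
Node (2,2) S=231.2163: V=(p*·18.1800+(1−p*)·94.4800)/1.35=25.7980; Δ=(18.1800−94.4800)/(339.8880−212.7190)=-0.6000; B=V−Δ·S=164.5253
Node (1,0) S=98.4400: V=(p*·78.3472+(1−p*)·108.8687)/1.35=62.9677; Δ=(78.3472−108.8687)/(144.7068−90.5648)=-0.5637; B=V−Δ·S=118.4613
Node (1,1) S=157.2900: V=(p*·25.7980+(1−p*)·78.3472)/1.35=27.6024; Δ=(25.7980−78.3472)/(231.2163−144.7068)=-0.6074; B=V−Δ·S=123.1465
Node (0,0) S=107.0000: V=(p*·27.6024+(1−p*)·62.9677)/1.35=26.1618; Δ=(27.6024−62.9677)/(157.2900−98.4400)=-0.6009; B=V−Δ·S=90.4624
Each (Δ,B) replicates both successor values, so the strategy is self-financing and V0 is arbitrage-free.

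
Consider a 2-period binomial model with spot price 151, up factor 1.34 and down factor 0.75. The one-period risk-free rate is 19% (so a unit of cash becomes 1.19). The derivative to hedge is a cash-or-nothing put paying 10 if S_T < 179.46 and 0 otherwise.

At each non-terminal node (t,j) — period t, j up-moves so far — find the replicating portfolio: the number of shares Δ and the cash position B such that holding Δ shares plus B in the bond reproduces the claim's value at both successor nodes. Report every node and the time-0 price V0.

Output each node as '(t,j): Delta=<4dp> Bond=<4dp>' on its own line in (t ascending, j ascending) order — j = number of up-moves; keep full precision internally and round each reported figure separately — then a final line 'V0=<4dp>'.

(0,0): Delta=-0.0703 Bond=13.7561
(1,0): Delta=0.0000 Bond=8.4034
(1,1): Delta=-0.0838 Bond=19.0856
V0=3.1342

The replicating-portfolio and risk-neutral prices coincide; use p* = (1.19−0.75)/(1.34−0.75) = 0.7458 for the latter.
Payoff layer (t=2): V(2,0)=10.0000, V(2,1)=10.0000, V(2,2)=0.0000
(1,0): S=113.2500. Δ = (V_up−V_dn)/(S_up−S_dn) = (10.0000−10.0000)/(151.7550−84.9375) = 0.0000. V = [p*·10.0000 + (1−p*)·10.0000]/1.19 = 8.4034. B = V − Δ·S = 8.4034.
(1,1): S=202.3400. Δ = (V_up−V_dn)/(S_up−S_dn) = (0.0000−10.0000)/(271.1356−151.7550) = -0.0838. V = [p*·0.0000 + (1−p*)·10.0000]/1.19 = 2.1364. B = V − Δ·S = 19.0856.
(0,0): S=151.0000. Δ = (V_up−V_dn)/(S_up−S_dn) = (2.1364−8.4034)/(202.3400−113.2500) = -0.0703. V = [p*·2.1364 + (1−p*)·8.4034]/1.19 = 3.1342. B = V − Δ·S = 13.7561.
Root portfolio cost Δ·151+B reproduces V0=3.1342.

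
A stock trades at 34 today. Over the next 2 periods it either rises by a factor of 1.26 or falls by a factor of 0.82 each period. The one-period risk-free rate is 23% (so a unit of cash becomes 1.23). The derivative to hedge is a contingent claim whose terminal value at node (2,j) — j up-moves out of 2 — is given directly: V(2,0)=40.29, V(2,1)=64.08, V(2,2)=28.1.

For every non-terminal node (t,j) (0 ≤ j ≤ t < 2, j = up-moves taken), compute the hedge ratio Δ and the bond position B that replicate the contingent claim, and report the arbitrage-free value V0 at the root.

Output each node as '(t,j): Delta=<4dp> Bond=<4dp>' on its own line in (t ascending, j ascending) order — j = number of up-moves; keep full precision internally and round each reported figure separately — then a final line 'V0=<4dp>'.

(0,0): Delta=-1.7339 Bond=80.5849
(1,0): Delta=1.9393 Bond=-3.2894
(1,1): Delta=-1.9088 Bond=106.6127
V0=21.6330

Under the risk-neutral measure, an up-move has probability p* = (R−d)/(u−d) = 0.9318 and values discount at R = 1.23.
Terminal payoffs: V(2,0)=40.2900, V(2,1)=64.0800, V(2,2)=28.1000
Node (1,0) S=27.8800: V=(p*·64.0800+(1−p*)·40.2900)/1.23=50.7788; Δ=(64.0800−40.2900)/(35.1288−22.8616)=1.9393; B=V−Δ·S=-3.2894
Node (1,1) S=42.8400: V=(p*·28.1000+(1−p*)·64.0800)/1.23=24.8400; Δ=(28.1000−64.0800)/(53.9784−35.1288)=-1.9088; B=V−Δ·S=106.6127
Node (0,0) S=34.0000: V=(p*·24.8400+(1−p*)·50.7788)/1.23=21.6330; Δ=(24.8400−50.7788)/(42.8400−27.8800)=-1.7339; B=V−Δ·S=80.5849
Each (Δ,B) replicates both successor values, so the strategy is self-financing and V0 is arbitrage-free.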